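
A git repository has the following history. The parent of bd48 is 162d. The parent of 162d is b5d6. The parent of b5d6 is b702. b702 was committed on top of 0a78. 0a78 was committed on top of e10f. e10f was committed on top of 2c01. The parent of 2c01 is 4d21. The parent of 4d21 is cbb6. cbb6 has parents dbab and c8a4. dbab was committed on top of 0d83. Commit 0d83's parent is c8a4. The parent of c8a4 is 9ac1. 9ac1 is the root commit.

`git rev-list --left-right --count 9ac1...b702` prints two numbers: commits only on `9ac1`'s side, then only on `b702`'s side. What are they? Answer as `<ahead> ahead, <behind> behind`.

Reachable from 9ac1: {9ac1}.
Reachable from b702: {0a78, 0d83, 2c01, 4d21, 9ac1, b702, c8a4, cbb6, dbab, e10f}.
Only in 9ac1's history (ahead): {} — 0.
Only in b702's history (behind): {0a78, 0d83, 2c01, 4d21, b702, c8a4, cbb6, dbab, e10f} — 9.

0 ahead, 9 behind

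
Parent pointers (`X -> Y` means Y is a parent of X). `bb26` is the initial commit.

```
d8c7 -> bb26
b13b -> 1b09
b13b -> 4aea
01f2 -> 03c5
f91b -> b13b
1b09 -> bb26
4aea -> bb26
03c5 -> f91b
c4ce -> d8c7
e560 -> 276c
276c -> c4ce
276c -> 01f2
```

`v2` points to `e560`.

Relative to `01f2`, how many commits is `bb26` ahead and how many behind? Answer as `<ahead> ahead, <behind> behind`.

0 ahead, 6 behind

Reachable from bb26: {bb26}.
Reachable from 01f2: {01f2, 03c5, 1b09, 4aea, b13b, bb26, f91b}.
Only in bb26's history (ahead): {} — 0.
Only in 01f2's history (behind): {01f2, 03c5, 1b09, 4aea, b13b, f91b} — 6.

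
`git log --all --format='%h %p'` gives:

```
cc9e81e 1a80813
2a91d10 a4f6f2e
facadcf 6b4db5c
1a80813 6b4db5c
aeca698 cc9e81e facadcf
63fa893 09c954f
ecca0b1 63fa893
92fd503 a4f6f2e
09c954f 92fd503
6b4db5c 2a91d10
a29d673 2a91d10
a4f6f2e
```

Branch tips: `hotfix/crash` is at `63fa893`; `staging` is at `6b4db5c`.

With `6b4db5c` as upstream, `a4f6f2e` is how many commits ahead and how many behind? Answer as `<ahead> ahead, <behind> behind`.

Reachable from a4f6f2e: {a4f6f2e}.
Reachable from 6b4db5c: {2a91d10, 6b4db5c, a4f6f2e}.
Only in a4f6f2e's history (ahead): {} — 0.
Only in 6b4db5c's history (behind): {2a91d10, 6b4db5c} — 2.

0 ahead, 2 behind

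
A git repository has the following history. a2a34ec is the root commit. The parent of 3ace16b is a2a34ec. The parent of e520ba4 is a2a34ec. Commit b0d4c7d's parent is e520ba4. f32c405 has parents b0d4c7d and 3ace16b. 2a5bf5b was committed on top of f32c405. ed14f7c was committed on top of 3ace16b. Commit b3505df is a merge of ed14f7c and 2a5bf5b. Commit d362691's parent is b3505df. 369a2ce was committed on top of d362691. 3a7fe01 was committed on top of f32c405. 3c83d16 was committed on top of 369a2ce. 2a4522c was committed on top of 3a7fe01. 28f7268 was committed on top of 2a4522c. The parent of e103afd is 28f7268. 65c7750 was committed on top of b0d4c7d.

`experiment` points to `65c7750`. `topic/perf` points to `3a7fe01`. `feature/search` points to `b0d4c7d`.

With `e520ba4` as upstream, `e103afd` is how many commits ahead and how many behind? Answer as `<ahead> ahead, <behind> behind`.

7 ahead, 0 behind

Reachable from e103afd: {28f7268, 2a4522c, 3a7fe01, 3ace16b, a2a34ec, b0d4c7d, e103afd, e520ba4, f32c405}.
Reachable from e520ba4: {a2a34ec, e520ba4}.
Only in e103afd's history (ahead): {28f7268, 2a4522c, 3a7fe01, 3ace16b, b0d4c7d, e103afd, f32c405} — 7.
Only in e520ba4's history (behind): {} — 0.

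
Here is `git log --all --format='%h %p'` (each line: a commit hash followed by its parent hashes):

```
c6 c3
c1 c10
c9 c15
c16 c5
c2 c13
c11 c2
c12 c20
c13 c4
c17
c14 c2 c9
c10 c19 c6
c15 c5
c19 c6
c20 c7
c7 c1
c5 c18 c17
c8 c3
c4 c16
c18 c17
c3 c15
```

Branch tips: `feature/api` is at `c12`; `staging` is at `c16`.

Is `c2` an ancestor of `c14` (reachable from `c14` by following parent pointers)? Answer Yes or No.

Ancestors of c14 (commits reachable by following parents): {c13, c14, c15, c16, c17, c18, c2, c4, c5, c9}.
c2 is in that set, so it is an ancestor of c14.

Yes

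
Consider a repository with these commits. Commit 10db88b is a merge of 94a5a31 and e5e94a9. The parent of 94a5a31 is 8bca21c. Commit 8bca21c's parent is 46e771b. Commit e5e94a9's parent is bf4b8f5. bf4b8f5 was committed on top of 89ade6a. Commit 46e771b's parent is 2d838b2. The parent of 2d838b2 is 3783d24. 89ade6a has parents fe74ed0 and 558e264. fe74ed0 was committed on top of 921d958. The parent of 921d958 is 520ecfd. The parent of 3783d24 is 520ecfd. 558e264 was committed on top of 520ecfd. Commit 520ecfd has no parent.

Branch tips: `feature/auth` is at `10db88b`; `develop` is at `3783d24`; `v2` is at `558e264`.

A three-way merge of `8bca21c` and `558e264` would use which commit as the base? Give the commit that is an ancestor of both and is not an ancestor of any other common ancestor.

Ancestors of 8bca21c: {2d838b2, 3783d24, 46e771b, 520ecfd, 8bca21c}.
Ancestors of 558e264: {520ecfd, 558e264}.
Common ancestors: {520ecfd}.
The only common ancestor is 520ecfd, so it is the merge base.

520ecfd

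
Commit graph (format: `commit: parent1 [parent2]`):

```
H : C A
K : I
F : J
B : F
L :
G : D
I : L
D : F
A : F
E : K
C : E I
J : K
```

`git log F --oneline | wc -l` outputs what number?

5

Walking parent pointers from F: reachable set = {F, I, J, K, L}.
That is 5 commits.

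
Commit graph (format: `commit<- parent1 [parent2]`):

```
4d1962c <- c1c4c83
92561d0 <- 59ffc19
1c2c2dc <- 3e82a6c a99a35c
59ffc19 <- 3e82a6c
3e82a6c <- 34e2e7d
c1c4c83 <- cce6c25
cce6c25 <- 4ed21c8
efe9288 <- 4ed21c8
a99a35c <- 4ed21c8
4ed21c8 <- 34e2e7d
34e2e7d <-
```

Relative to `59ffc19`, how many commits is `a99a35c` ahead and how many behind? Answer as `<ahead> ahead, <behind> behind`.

2 ahead, 2 behind

Reachable from a99a35c: {34e2e7d, 4ed21c8, a99a35c}.
Reachable from 59ffc19: {34e2e7d, 3e82a6c, 59ffc19}.
Only in a99a35c's history (ahead): {4ed21c8, a99a35c} — 2.
Only in 59ffc19's history (behind): {3e82a6c, 59ffc19} — 2.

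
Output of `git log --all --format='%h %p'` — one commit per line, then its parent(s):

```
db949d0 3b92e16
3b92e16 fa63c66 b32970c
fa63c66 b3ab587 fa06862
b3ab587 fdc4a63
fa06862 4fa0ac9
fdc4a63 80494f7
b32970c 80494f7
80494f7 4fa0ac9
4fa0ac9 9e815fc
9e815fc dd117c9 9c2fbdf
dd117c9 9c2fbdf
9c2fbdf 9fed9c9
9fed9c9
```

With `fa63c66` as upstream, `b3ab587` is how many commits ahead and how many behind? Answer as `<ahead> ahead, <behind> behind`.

0 ahead, 2 behind

Reachable from b3ab587: {4fa0ac9, 80494f7, 9c2fbdf, 9e815fc, 9fed9c9, b3ab587, dd117c9, fdc4a63}.
Reachable from fa63c66: {4fa0ac9, 80494f7, 9c2fbdf, 9e815fc, 9fed9c9, b3ab587, dd117c9, fa06862, fa63c66, fdc4a63}.
Only in b3ab587's history (ahead): {} — 0.
Only in fa63c66's history (behind): {fa06862, fa63c66} — 2.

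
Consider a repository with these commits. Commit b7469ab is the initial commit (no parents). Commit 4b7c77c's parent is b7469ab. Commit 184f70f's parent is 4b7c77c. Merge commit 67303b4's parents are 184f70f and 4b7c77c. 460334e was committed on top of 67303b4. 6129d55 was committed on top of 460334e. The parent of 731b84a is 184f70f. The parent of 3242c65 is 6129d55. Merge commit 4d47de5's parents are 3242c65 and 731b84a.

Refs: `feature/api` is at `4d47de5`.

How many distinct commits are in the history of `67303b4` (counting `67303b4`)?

4

Walking parent pointers from 67303b4: reachable set = {184f70f, 4b7c77c, 67303b4, b7469ab}.
That is 4 commits.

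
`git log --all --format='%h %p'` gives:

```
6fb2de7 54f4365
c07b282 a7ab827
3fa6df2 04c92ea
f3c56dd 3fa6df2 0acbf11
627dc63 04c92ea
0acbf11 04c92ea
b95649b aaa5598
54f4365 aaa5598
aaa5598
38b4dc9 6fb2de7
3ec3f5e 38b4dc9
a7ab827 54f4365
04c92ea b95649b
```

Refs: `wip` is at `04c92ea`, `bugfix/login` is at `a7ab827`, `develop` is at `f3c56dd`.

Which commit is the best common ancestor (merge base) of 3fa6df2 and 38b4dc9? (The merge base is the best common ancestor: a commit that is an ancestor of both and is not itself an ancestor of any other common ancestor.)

Ancestors of 3fa6df2: {04c92ea, 3fa6df2, aaa5598, b95649b}.
Ancestors of 38b4dc9: {38b4dc9, 54f4365, 6fb2de7, aaa5598}.
Common ancestors: {aaa5598}.
The only common ancestor is aaa5598, so it is the merge base.

aaa5598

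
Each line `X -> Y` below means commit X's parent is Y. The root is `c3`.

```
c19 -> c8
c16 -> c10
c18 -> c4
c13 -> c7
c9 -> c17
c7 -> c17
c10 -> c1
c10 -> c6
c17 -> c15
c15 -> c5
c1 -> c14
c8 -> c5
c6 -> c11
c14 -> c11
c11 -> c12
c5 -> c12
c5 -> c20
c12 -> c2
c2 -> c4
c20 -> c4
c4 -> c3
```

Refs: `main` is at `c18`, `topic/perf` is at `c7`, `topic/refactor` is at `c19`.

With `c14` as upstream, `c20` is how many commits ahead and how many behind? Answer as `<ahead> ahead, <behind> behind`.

1 ahead, 4 behind

Reachable from c20: {c20, c3, c4}.
Reachable from c14: {c11, c12, c14, c2, c3, c4}.
Only in c20's history (ahead): {c20} — 1.
Only in c14's history (behind): {c11, c12, c14, c2} — 4.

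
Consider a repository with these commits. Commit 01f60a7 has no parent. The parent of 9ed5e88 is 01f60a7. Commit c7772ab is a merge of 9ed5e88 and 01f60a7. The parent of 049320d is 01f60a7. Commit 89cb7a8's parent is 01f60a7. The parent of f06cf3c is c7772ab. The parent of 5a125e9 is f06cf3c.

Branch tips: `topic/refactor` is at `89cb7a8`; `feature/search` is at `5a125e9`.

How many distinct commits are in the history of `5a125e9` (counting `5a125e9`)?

Walking parent pointers from 5a125e9: reachable set = {01f60a7, 5a125e9, 9ed5e88, c7772ab, f06cf3c}.
That is 5 commits.

5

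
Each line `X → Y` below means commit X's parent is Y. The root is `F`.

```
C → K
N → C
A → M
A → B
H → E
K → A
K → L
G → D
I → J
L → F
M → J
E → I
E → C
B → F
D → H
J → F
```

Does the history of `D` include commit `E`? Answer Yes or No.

Ancestors of D (commits reachable by following parents): {A, B, C, D, E, F, H, I, J, K, L, M}.
E is in that set, so it is an ancestor of D.

Yes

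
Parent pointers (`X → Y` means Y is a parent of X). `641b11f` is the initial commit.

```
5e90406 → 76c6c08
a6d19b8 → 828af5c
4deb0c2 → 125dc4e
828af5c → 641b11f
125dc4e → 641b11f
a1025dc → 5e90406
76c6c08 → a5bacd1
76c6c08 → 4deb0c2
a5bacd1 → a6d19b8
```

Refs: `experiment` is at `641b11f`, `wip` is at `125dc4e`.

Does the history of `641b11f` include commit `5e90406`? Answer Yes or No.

Ancestors of 641b11f: {641b11f}.
5e90406 is not in that set, so it is not an ancestor of 641b11f.

No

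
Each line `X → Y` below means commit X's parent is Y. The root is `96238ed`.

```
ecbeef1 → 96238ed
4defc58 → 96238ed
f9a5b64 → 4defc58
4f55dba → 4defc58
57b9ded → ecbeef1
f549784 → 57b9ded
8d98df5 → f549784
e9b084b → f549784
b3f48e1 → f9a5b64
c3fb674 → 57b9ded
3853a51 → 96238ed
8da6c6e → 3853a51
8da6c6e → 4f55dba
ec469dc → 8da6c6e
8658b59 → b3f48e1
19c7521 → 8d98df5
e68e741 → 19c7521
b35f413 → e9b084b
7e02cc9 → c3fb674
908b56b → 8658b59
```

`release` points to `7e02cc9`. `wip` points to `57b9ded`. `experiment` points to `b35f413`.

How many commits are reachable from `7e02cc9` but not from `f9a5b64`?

4

Reachable from 7e02cc9: {57b9ded, 7e02cc9, 96238ed, c3fb674, ecbeef1}.
Reachable from f9a5b64: {4defc58, 96238ed, f9a5b64}.
In 7e02cc9's history but not f9a5b64's: {57b9ded, 7e02cc9, c3fb674, ecbeef1} — 4 commits.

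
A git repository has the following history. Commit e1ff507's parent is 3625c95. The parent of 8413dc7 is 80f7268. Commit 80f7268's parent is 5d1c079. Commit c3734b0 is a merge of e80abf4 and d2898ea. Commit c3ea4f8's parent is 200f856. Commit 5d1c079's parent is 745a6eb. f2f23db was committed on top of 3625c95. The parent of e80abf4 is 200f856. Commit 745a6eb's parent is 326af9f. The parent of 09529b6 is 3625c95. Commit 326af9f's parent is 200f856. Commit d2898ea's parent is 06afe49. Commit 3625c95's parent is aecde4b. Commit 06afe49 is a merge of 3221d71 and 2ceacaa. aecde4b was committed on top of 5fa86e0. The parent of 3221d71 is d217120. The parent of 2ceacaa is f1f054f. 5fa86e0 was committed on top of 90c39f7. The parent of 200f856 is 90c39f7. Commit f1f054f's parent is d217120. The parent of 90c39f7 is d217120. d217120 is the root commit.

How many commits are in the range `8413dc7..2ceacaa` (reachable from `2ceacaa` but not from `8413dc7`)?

2

Reachable from 2ceacaa: {2ceacaa, d217120, f1f054f}.
Reachable from 8413dc7: {200f856, 326af9f, 5d1c079, 745a6eb, 80f7268, 8413dc7, 90c39f7, d217120}.
In 2ceacaa's history but not 8413dc7's: {2ceacaa, f1f054f} — 2 commits.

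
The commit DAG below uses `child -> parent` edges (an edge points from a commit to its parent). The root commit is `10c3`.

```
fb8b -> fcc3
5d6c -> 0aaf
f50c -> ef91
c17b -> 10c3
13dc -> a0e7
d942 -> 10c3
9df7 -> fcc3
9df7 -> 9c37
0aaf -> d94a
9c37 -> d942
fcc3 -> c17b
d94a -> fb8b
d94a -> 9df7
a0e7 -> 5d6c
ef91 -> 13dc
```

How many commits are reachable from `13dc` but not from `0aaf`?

Reachable from 13dc: {0aaf, 10c3, 13dc, 5d6c, 9c37, 9df7, a0e7, c17b, d942, d94a, fb8b, fcc3}.
Reachable from 0aaf: {0aaf, 10c3, 9c37, 9df7, c17b, d942, d94a, fb8b, fcc3}.
In 13dc's history but not 0aaf's: {13dc, 5d6c, a0e7} — 3 commits.

3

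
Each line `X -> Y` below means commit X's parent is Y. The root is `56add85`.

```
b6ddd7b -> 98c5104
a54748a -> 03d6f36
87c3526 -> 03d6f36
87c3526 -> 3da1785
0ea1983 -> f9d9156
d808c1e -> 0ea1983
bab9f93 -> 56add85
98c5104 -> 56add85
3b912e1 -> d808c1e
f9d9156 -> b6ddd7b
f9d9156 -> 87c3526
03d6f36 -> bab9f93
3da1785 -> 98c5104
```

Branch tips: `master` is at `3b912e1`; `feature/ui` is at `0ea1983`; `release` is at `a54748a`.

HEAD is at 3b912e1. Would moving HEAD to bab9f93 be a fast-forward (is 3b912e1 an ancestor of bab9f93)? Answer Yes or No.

No

A fast-forward from 3b912e1 to bab9f93 is possible iff 3b912e1 is an ancestor of bab9f93.
Ancestors of bab9f93: {56add85, bab9f93}.
3b912e1 is not among them, so fast-forward is not possible.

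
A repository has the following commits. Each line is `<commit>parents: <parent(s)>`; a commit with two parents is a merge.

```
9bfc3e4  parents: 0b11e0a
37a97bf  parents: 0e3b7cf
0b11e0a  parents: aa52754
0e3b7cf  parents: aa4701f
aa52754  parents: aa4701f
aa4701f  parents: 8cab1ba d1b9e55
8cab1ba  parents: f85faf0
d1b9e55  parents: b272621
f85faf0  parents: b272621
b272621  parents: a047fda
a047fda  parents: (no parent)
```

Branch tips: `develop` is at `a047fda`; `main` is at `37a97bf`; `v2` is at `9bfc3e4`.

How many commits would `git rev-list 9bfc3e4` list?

Walking parent pointers from 9bfc3e4: reachable set = {0b11e0a, 8cab1ba, 9bfc3e4, a047fda, aa4701f, aa52754, b272621, d1b9e55, f85faf0}.
That is 9 commits.

9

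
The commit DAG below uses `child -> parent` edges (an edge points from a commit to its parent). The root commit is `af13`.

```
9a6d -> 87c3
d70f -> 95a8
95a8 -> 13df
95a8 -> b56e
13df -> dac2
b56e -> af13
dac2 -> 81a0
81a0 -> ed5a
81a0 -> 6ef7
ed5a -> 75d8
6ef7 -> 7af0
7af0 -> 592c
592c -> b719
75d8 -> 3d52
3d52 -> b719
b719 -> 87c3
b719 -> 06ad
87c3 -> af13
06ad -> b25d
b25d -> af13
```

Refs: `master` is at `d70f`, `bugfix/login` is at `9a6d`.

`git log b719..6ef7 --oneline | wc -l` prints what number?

3

Reachable from 6ef7: {06ad, 592c, 6ef7, 7af0, 87c3, af13, b25d, b719}.
Reachable from b719: {06ad, 87c3, af13, b25d, b719}.
In 6ef7's history but not b719's: {592c, 6ef7, 7af0} — 3 commits.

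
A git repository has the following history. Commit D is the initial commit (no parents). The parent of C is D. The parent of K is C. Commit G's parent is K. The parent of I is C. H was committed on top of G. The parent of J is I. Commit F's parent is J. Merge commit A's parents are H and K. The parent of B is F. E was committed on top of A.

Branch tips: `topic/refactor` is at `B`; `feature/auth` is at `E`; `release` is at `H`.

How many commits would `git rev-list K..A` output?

3

Reachable from A: {A, C, D, G, H, K}.
Reachable from K: {C, D, K}.
In A's history but not K's: {A, G, H} — 3 commits.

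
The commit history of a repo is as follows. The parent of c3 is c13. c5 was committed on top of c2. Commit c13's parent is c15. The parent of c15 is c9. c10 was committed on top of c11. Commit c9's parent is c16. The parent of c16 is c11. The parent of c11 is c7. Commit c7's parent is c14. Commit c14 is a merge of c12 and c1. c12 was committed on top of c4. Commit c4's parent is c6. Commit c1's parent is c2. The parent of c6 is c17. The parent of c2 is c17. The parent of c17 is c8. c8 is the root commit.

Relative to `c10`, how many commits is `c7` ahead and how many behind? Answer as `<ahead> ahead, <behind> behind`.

Reachable from c7: {c1, c12, c14, c17, c2, c4, c6, c7, c8}.
Reachable from c10: {c1, c10, c11, c12, c14, c17, c2, c4, c6, c7, c8}.
Only in c7's history (ahead): {} — 0.
Only in c10's history (behind): {c10, c11} — 2.

0 ahead, 2 behind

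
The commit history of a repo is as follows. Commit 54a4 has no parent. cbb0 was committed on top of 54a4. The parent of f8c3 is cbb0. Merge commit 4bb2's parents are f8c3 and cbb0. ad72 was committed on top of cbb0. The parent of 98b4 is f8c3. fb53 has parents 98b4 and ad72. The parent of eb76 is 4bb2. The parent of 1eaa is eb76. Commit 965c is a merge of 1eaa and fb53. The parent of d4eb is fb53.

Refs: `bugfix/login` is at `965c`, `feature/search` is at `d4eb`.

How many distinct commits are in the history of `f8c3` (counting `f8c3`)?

Walking parent pointers from f8c3: reachable set = {54a4, cbb0, f8c3}.
That is 3 commits.

3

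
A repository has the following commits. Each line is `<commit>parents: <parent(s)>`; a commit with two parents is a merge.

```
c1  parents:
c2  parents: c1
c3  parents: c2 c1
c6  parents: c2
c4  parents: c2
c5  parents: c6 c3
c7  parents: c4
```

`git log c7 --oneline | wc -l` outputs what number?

4

Walking parent pointers from c7: reachable set = {c1, c2, c4, c7}.
That is 4 commits.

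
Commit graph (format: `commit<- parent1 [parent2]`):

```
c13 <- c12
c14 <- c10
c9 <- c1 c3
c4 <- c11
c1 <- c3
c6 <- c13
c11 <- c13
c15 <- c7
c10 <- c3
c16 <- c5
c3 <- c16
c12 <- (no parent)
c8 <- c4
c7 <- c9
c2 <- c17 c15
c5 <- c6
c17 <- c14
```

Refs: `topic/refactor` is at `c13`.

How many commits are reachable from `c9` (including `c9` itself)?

Walking parent pointers from c9: reachable set = {c1, c12, c13, c16, c3, c5, c6, c9}.
That is 8 commits.

8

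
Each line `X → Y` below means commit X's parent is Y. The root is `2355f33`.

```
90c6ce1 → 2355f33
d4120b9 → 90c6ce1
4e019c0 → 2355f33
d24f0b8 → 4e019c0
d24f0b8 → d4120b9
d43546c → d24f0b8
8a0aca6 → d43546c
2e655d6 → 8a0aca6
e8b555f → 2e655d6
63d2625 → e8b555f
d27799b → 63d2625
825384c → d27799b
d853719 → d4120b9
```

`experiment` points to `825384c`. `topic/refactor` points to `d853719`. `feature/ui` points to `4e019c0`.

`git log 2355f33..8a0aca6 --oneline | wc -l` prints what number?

6

Reachable from 8a0aca6: {2355f33, 4e019c0, 8a0aca6, 90c6ce1, d24f0b8, d4120b9, d43546c}.
Reachable from 2355f33: {2355f33}.
In 8a0aca6's history but not 2355f33's: {4e019c0, 8a0aca6, 90c6ce1, d24f0b8, d4120b9, d43546c} — 6 commits.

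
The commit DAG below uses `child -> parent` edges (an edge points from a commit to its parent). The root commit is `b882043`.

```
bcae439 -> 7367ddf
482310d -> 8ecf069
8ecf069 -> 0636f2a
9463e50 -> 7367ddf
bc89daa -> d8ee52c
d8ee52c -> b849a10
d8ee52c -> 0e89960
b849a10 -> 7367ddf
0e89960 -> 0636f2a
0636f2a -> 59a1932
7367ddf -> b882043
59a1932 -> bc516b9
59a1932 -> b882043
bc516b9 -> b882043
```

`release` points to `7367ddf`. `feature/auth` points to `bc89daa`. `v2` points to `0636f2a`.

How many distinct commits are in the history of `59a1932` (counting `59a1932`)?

3

Walking parent pointers from 59a1932: reachable set = {59a1932, b882043, bc516b9}.
That is 3 commits.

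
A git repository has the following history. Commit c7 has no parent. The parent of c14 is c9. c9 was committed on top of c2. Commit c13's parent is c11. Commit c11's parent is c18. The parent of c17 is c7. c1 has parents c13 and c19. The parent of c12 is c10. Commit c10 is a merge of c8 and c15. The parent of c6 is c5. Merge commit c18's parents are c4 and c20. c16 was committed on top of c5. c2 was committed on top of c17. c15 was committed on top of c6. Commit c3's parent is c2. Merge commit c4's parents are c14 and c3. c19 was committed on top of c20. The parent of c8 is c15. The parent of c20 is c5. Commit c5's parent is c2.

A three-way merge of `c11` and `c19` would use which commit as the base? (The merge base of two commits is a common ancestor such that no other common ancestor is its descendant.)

Ancestors of c11: {c11, c14, c17, c18, c2, c20, c3, c4, c5, c7, c9}.
Ancestors of c19: {c17, c19, c2, c20, c5, c7}.
Common ancestors: {c17, c2, c20, c5, c7}.
Among these, c20 is not an ancestor of any other common ancestor — it is the merge base.

c20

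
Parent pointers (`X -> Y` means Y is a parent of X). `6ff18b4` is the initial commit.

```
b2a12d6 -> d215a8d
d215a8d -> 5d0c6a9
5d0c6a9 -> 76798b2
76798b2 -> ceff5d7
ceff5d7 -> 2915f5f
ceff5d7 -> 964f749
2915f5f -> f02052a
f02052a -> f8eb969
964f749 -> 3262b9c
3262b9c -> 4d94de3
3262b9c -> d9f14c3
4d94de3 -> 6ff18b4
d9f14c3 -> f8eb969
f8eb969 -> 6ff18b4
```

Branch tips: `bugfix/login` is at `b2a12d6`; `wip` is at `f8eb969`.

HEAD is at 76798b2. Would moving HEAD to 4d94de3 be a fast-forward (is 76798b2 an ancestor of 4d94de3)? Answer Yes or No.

A fast-forward from 76798b2 to 4d94de3 is possible iff 76798b2 is an ancestor of 4d94de3.
Ancestors of 4d94de3: {4d94de3, 6ff18b4}.
76798b2 is not among them, so fast-forward is not possible.

No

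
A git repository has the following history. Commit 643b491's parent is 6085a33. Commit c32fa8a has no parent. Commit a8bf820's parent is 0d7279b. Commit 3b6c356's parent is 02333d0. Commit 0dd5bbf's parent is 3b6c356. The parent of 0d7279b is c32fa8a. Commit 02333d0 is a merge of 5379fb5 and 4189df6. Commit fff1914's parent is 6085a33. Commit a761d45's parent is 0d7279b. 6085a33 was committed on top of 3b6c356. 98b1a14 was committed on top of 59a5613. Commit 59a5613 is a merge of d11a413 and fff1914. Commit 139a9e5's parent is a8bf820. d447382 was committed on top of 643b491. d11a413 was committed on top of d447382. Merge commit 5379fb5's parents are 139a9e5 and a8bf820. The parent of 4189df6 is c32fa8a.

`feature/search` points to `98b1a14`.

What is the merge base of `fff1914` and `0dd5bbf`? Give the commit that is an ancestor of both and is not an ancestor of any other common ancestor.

Ancestors of fff1914: {02333d0, 0d7279b, 139a9e5, 3b6c356, 4189df6, 5379fb5, 6085a33, a8bf820, c32fa8a, fff1914}.
Ancestors of 0dd5bbf: {02333d0, 0d7279b, 0dd5bbf, 139a9e5, 3b6c356, 4189df6, 5379fb5, a8bf820, c32fa8a}.
Common ancestors: {02333d0, 0d7279b, 139a9e5, 3b6c356, 4189df6, 5379fb5, a8bf820, c32fa8a}.
Among these, 3b6c356 is not an ancestor of any other common ancestor — it is the merge base.

3b6c356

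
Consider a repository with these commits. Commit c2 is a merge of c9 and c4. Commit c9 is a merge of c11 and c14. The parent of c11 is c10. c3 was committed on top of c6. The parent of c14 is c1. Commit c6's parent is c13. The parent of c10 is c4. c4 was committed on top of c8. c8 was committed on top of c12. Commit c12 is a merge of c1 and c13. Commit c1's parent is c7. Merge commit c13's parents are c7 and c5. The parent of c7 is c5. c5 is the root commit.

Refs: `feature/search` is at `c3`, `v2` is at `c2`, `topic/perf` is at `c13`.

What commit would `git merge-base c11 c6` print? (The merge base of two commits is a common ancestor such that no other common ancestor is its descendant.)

c13

Ancestors of c11: {c1, c10, c11, c12, c13, c4, c5, c7, c8}.
Ancestors of c6: {c13, c5, c6, c7}.
Common ancestors: {c13, c5, c7}.
Among these, c13 is not an ancestor of any other common ancestor — it is the merge base.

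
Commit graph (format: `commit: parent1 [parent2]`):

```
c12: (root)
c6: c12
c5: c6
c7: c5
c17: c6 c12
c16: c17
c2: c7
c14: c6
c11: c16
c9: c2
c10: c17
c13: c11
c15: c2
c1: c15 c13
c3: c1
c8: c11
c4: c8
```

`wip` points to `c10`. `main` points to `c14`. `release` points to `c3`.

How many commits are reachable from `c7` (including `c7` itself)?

Walking parent pointers from c7: reachable set = {c12, c5, c6, c7}.
That is 4 commits.

4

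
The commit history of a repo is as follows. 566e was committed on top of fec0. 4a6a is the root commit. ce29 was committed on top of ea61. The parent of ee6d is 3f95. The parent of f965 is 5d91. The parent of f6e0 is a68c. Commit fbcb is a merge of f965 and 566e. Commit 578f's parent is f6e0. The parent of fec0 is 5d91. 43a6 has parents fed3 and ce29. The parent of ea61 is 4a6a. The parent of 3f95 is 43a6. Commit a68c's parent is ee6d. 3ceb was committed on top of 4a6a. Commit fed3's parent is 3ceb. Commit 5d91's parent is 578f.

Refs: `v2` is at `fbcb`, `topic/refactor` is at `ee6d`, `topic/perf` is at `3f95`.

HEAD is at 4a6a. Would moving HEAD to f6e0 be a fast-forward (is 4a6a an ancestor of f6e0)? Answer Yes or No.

A fast-forward from 4a6a to f6e0 is possible iff 4a6a is an ancestor of f6e0.
Ancestors of f6e0: {3ceb, 3f95, 43a6, 4a6a, a68c, ce29, ea61, ee6d, f6e0, fed3}.
4a6a is among them, so fast-forward is possible.

Yes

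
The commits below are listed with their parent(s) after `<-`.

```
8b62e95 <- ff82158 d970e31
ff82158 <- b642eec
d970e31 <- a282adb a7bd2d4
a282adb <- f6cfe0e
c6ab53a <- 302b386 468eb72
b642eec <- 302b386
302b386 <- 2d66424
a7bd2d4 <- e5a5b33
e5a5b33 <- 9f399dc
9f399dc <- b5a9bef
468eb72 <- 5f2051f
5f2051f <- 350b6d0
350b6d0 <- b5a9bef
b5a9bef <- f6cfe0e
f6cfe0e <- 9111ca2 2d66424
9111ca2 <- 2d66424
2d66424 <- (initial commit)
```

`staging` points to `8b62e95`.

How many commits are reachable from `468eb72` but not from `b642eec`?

Reachable from 468eb72: {2d66424, 350b6d0, 468eb72, 5f2051f, 9111ca2, b5a9bef, f6cfe0e}.
Reachable from b642eec: {2d66424, 302b386, b642eec}.
In 468eb72's history but not b642eec's: {350b6d0, 468eb72, 5f2051f, 9111ca2, b5a9bef, f6cfe0e} — 6 commits.

6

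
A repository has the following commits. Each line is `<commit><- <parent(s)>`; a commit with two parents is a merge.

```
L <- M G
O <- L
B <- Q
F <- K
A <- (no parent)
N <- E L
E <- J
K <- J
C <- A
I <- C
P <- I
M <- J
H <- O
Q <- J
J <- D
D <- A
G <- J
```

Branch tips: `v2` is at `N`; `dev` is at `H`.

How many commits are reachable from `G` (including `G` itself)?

Walking parent pointers from G: reachable set = {A, D, G, J}.
That is 4 commits.

4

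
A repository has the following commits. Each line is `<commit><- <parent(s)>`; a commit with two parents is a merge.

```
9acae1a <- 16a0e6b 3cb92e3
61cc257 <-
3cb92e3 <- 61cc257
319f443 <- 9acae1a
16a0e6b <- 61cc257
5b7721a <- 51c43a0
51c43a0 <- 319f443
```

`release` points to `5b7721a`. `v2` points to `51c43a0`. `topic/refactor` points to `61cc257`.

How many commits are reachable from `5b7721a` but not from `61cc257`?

Reachable from 5b7721a: {16a0e6b, 319f443, 3cb92e3, 51c43a0, 5b7721a, 61cc257, 9acae1a}.
Reachable from 61cc257: {61cc257}.
In 5b7721a's history but not 61cc257's: {16a0e6b, 319f443, 3cb92e3, 51c43a0, 5b7721a, 9acae1a} — 6 commits.

6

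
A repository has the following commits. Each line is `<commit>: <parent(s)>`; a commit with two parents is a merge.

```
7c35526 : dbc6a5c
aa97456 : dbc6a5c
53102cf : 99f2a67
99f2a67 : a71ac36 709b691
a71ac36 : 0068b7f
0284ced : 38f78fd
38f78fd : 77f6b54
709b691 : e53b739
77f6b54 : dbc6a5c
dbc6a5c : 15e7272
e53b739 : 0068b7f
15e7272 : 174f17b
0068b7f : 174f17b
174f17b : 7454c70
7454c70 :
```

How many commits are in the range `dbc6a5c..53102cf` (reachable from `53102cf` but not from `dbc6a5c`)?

6

Reachable from 53102cf: {0068b7f, 174f17b, 53102cf, 709b691, 7454c70, 99f2a67, a71ac36, e53b739}.
Reachable from dbc6a5c: {15e7272, 174f17b, 7454c70, dbc6a5c}.
In 53102cf's history but not dbc6a5c's: {0068b7f, 53102cf, 709b691, 99f2a67, a71ac36, e53b739} — 6 commits.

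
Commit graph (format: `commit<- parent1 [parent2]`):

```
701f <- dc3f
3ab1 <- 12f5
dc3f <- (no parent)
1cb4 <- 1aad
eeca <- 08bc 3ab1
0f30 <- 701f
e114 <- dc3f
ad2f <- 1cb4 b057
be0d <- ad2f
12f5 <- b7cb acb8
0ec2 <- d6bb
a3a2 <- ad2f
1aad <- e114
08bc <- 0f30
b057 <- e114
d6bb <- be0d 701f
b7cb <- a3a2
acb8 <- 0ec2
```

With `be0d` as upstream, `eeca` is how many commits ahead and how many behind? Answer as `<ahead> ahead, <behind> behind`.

11 ahead, 0 behind

Reachable from eeca: {08bc, 0ec2, 0f30, 12f5, 1aad, 1cb4, 3ab1, 701f, a3a2, acb8, ad2f, b057, b7cb, be0d, d6bb, dc3f, e114, eeca}.
Reachable from be0d: {1aad, 1cb4, ad2f, b057, be0d, dc3f, e114}.
Only in eeca's history (ahead): {08bc, 0ec2, 0f30, 12f5, 3ab1, 701f, a3a2, acb8, b7cb, d6bb, eeca} — 11.
Only in be0d's history (behind): {} — 0.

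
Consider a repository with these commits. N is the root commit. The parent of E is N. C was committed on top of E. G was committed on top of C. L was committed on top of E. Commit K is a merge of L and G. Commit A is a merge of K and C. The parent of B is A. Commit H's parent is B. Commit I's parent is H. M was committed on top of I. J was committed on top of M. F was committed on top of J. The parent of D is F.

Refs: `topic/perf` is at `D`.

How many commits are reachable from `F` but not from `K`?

7

Reachable from F: {A, B, C, E, F, G, H, I, J, K, L, M, N}.
Reachable from K: {C, E, G, K, L, N}.
In F's history but not K's: {A, B, F, H, I, J, M} — 7 commits.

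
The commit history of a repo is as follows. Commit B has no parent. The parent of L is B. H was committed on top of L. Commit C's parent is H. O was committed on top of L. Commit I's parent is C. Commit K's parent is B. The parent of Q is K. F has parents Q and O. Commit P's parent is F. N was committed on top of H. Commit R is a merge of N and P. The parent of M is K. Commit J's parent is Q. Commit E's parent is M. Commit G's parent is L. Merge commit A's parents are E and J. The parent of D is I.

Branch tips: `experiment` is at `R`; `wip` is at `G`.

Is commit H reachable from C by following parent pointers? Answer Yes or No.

Ancestors of C (commits reachable by following parents): {B, C, H, L}.
H is in that set, so it is an ancestor of C.

Yes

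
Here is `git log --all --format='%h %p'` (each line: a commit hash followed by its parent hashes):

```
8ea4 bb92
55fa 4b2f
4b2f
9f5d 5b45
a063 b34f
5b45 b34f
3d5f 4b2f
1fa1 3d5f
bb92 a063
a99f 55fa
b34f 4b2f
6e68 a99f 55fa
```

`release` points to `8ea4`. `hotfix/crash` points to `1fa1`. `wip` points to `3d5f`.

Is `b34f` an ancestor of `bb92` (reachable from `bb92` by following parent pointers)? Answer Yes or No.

Ancestors of bb92 (commits reachable by following parents): {4b2f, a063, b34f, bb92}.
b34f is in that set, so it is an ancestor of bb92.

Yes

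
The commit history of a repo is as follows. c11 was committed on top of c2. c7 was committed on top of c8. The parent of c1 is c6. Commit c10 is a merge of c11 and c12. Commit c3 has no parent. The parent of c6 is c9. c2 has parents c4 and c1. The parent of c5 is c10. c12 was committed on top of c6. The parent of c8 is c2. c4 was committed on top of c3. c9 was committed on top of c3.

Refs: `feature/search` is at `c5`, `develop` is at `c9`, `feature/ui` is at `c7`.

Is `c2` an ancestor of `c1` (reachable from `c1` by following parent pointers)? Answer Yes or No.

No

Ancestors of c1: {c1, c3, c6, c9}.
c2 is not in that set, so it is not an ancestor of c1.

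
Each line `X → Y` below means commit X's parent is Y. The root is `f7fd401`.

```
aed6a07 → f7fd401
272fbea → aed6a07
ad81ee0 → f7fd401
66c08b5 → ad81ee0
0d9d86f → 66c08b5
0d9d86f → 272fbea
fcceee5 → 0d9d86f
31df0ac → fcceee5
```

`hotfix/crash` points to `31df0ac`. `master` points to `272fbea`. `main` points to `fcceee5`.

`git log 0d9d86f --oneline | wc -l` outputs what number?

6

Walking parent pointers from 0d9d86f: reachable set = {0d9d86f, 272fbea, 66c08b5, ad81ee0, aed6a07, f7fd401}.
That is 6 commits.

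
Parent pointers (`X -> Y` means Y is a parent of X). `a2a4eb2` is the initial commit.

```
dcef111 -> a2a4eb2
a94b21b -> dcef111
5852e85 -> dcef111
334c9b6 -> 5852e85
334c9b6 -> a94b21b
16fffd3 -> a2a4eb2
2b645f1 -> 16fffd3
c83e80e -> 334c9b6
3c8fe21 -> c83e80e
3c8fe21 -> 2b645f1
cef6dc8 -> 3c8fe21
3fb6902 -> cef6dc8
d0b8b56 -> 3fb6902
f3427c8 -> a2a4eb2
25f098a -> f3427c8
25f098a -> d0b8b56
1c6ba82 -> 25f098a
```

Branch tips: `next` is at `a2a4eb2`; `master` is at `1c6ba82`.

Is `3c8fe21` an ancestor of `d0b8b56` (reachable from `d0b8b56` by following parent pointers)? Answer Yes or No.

Ancestors of d0b8b56 (commits reachable by following parents): {16fffd3, 2b645f1, 334c9b6, 3c8fe21, 3fb6902, 5852e85, a2a4eb2, a94b21b, c83e80e, cef6dc8, d0b8b56, dcef111}.
3c8fe21 is in that set, so it is an ancestor of d0b8b56.

Yes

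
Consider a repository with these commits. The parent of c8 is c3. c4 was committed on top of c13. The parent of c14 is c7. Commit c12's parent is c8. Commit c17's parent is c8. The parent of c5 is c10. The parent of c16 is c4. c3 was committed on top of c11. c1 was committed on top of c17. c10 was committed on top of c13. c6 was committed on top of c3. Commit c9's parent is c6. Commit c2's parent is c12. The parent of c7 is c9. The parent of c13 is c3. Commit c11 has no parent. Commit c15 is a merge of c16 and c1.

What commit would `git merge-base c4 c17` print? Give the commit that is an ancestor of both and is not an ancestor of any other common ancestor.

c3

Ancestors of c4: {c11, c13, c3, c4}.
Ancestors of c17: {c11, c17, c3, c8}.
Common ancestors: {c11, c3}.
Among these, c3 is not an ancestor of any other common ancestor — it is the merge base.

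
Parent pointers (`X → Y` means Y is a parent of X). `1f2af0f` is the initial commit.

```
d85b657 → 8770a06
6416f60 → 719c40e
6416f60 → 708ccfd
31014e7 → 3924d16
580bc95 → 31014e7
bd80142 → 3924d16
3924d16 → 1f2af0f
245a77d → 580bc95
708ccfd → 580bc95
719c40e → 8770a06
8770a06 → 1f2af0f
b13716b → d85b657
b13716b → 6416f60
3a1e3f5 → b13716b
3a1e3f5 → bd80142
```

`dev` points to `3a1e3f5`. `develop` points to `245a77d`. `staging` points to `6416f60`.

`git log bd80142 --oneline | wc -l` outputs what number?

3

Walking parent pointers from bd80142: reachable set = {1f2af0f, 3924d16, bd80142}.
That is 3 commits.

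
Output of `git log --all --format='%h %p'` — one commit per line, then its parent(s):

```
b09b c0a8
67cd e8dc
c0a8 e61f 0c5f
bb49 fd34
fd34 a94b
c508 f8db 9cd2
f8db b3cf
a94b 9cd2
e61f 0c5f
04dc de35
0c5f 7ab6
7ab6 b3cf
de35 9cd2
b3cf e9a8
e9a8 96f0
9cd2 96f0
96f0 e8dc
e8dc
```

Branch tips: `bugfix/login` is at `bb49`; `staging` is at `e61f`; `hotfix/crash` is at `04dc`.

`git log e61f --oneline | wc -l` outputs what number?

7

Walking parent pointers from e61f: reachable set = {0c5f, 7ab6, 96f0, b3cf, e61f, e8dc, e9a8}.
That is 7 commits.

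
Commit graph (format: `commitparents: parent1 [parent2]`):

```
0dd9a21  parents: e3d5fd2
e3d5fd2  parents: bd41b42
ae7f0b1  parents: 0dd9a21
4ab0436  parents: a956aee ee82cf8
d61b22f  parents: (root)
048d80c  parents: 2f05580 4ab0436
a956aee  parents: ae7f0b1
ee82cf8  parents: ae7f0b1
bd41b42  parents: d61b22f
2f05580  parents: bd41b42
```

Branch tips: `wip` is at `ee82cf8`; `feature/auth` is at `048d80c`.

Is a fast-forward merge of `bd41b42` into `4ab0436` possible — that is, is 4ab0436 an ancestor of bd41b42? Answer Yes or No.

No

A fast-forward from 4ab0436 to bd41b42 is possible iff 4ab0436 is an ancestor of bd41b42.
Ancestors of bd41b42: {bd41b42, d61b22f}.
4ab0436 is not among them, so fast-forward is not possible.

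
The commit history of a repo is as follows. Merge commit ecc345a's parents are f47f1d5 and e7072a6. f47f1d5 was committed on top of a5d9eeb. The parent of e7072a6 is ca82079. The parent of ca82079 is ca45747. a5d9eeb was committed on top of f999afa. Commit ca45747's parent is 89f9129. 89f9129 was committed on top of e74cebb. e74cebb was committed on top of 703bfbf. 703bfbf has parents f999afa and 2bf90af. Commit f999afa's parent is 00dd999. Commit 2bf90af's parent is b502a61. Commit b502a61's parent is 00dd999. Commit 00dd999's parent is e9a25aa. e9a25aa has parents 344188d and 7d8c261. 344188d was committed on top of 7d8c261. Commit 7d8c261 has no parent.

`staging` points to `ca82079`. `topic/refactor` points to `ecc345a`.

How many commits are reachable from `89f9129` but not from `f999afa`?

5

Reachable from 89f9129: {00dd999, 2bf90af, 344188d, 703bfbf, 7d8c261, 89f9129, b502a61, e74cebb, e9a25aa, f999afa}.
Reachable from f999afa: {00dd999, 344188d, 7d8c261, e9a25aa, f999afa}.
In 89f9129's history but not f999afa's: {2bf90af, 703bfbf, 89f9129, b502a61, e74cebb} — 5 commits.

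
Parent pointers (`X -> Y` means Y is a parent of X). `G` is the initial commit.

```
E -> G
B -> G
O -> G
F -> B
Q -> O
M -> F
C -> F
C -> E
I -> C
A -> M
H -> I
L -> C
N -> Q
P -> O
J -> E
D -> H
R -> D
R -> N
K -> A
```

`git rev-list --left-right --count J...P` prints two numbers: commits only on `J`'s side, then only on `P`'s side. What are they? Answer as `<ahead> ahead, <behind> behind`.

Reachable from J: {E, G, J}.
Reachable from P: {G, O, P}.
Only in J's history (ahead): {E, J} — 2.
Only in P's history (behind): {O, P} — 2.

2 ahead, 2 behind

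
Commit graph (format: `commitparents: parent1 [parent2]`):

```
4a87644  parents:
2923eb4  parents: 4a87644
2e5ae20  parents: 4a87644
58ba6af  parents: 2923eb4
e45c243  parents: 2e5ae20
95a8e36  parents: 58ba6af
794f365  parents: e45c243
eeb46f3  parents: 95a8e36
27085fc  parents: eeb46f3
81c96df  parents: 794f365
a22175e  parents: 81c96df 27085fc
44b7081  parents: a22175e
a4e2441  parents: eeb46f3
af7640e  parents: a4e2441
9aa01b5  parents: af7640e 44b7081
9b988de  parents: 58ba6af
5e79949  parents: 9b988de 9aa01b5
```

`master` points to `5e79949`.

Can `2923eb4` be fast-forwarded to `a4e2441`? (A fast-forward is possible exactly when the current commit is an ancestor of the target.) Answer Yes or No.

A fast-forward from 2923eb4 to a4e2441 is possible iff 2923eb4 is an ancestor of a4e2441.
Ancestors of a4e2441: {2923eb4, 4a87644, 58ba6af, 95a8e36, a4e2441, eeb46f3}.
2923eb4 is among them, so fast-forward is possible.

Yes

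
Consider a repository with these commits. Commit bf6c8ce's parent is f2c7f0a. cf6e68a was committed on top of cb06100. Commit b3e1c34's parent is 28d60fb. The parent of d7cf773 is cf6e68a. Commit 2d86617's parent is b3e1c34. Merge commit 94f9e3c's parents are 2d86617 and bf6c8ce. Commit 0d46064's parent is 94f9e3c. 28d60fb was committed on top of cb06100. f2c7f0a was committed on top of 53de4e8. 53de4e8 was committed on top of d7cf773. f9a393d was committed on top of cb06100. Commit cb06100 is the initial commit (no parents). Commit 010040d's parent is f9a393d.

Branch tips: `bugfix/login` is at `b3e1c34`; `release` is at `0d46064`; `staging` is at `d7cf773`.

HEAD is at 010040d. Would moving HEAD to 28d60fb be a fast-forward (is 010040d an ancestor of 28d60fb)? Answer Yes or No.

No

A fast-forward from 010040d to 28d60fb is possible iff 010040d is an ancestor of 28d60fb.
Ancestors of 28d60fb: {28d60fb, cb06100}.
010040d is not among them, so fast-forward is not possible.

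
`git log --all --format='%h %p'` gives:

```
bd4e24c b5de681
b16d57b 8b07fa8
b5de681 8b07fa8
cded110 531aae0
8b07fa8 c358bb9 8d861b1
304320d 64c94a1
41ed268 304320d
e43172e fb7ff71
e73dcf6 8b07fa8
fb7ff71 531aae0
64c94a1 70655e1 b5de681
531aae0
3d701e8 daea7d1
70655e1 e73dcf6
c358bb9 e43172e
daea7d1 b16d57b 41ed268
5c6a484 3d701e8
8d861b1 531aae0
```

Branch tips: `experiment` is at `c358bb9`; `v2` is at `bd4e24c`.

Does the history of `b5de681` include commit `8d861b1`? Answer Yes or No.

Yes

Ancestors of b5de681 (commits reachable by following parents): {531aae0, 8b07fa8, 8d861b1, b5de681, c358bb9, e43172e, fb7ff71}.
8d861b1 is in that set, so it is an ancestor of b5de681.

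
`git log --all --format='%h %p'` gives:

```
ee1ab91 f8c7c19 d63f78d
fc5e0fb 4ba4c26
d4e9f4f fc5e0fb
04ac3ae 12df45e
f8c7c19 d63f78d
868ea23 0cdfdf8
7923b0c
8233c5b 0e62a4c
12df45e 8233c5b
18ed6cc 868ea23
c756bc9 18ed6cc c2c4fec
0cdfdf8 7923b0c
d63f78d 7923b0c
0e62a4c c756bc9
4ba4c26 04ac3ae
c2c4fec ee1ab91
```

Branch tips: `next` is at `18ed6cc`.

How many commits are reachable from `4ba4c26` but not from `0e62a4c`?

4

Reachable from 4ba4c26: {04ac3ae, 0cdfdf8, 0e62a4c, 12df45e, 18ed6cc, 4ba4c26, 7923b0c, 8233c5b, 868ea23, c2c4fec, c756bc9, d63f78d, ee1ab91, f8c7c19}.
Reachable from 0e62a4c: {0cdfdf8, 0e62a4c, 18ed6cc, 7923b0c, 868ea23, c2c4fec, c756bc9, d63f78d, ee1ab91, f8c7c19}.
In 4ba4c26's history but not 0e62a4c's: {04ac3ae, 12df45e, 4ba4c26, 8233c5b} — 4 commits.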